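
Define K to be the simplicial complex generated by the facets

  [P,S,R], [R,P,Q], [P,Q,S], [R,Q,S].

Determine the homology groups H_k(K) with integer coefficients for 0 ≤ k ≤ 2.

Fix the vertex order P < Q < R < S and write every simplex with vertices in increasing order. Then dim K = 2 and the simplices of K are:

  0-simplices (4): P, Q, R, S
  1-simplices (6): PQ, PR, PS, QR, QS, RS
  2-simplices (4): PQR, PQS, PRS, QRS

giving chain groups C_0 ≅ Z^4, C_1 ≅ Z^6, C_2 ≅ Z^4.

Boundary ∂_1: C_1 → C_0 is given by ∂[p,q] = [q] − [p].
The 4×6 boundary matrix has rank 3 and Smith normal form diag(1,1,1).

∂_2: C_2 → C_1 maps a triangle to the signed sum of its edges. For instance
  ∂PQS = QS − PS + PQ,
  ∂PQR = QR − PR + PQ.
As a 6×4 matrix over Z this has rank 3, with invariant factors (1,1,1).

Now H_k = ker ∂_k / im ∂_{k+1}, so:

  H_0: rank C_0 − rank ∂_1 = 4 − 3 = 1, and the invariant factors of ∂_1 are all 1, so H_0 = Z.
  H_1: rank ker ∂_1 − rank ∂_2 = (6 − 3) − 3 = 0, and the invariant factors of ∂_2 are all 1, so H_1 = 0.
  H_2: rank ker ∂_2 − rank ∂_3 = (4 − 3) − 0 = 1, and there is no ∂_3, so H_2 = Z.

As a check, the Euler characteristic is 4 − 6 + 4 = 2, which agrees with 1 − 0 + 1 = 2.

H_0 ≅ Z,  H_1 = 0,  H_2 ≅ Z.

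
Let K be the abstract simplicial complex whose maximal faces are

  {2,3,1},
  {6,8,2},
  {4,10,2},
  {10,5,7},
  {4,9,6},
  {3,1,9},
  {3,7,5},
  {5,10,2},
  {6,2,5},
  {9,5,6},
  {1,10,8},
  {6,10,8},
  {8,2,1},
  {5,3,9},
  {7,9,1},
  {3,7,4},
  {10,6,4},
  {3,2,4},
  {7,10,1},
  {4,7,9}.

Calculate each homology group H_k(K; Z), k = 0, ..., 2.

H_0 = Z,  H_1 = Z ⊕ Z/2,  H_2 = 0.

Fix the vertex order 1 < 2 < 3 < 4 < 5 < 6 < 7 < 8 < 9 < 10 and write every simplex with vertices in increasing order. Then dim K = 2 and the simplices of K are:

  0-simplices (10): [1], [2], [3], [4], [5], [6], [7], [8], [9], [10]
  1-simplices (30): (30 of them)
  2-simplices (20): (20 of them)

giving chain groups C_0 ≅ Z^10, C_1 ≅ Z^30, C_2 ≅ Z^20.

Boundary ∂_1: C_1 → C_0 is given by ∂[p,q] = [q] − [p]. For instance
  ∂[5,7] = [7] − [5].
This gives a 10×30 integer matrix of rank 9; reducing to Smith normal form yields diagonal entries (1,1,1,1,1,1,1,1,1).

The boundary map ∂_2: C_2 → C_1 sends each 2-simplex [p,q,r] to [q,r] − [p,r] + [p,q]. For instance
  ∂[1,7,10] = [7,10] − [1,10] + [1,7],
  ∂[1,7,9] = [7,9] − [1,9] + [1,7].
This gives a 30×20 integer matrix of rank 20; reducing to Smith normal form yields diagonal entries (1,1,1,1,1,1,1,1,1,1,1,1,1,1,1,1,1,1,1,2).

Computing H_k = (kernel of ∂_k) / (image of ∂_{k+1}):

  H_0: rank C_0 − rank ∂_1 = 10 − 9 = 1, and the invariant factors of ∂_1 are all 1, so H_0 = Z.
  H_1: rank ker ∂_1 − rank ∂_2 = (30 − 9) − 20 = 1, and ∂_2 has invariant factor 2 > 1, so H_1 = Z ⊕ Z/2.
  H_2: rank ker ∂_2 − rank ∂_3 = (20 − 20) − 0 = 0, and there is no ∂_3, so H_2 = 0.

(K is a triangulation of the Klein bottle.)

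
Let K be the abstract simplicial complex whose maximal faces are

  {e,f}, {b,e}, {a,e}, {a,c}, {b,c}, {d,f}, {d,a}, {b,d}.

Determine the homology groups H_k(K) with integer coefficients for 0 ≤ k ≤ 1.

H_0 = Z,  H_1 = Z^3.

We work with the vertex ordering a < b < c < d < e < f. The simplices of K, each written with vertices in increasing order, are:

  0-simplices (6): a, b, c, d, e, f
  1-simplices (8): ac, ad, ae, bc, bd, be, df, ef

Hence C_0 ≅ Z^6, C_1 ≅ Z^8.

The boundary map ∂_1: C_1 → C_0 is given by ∂[p,q] = [q] − [p]. For instance
  ∂df = f − d.
The resulting 6×8 matrix has rank 5, and its Smith normal form has invariant factors (1,1,1,1,1).

Computing H_k = (kernel of ∂_k) / (image of ∂_{k+1}):

  H_0: rank C_0 − rank ∂_1 = 6 − 5 = 1, and the invariant factors of ∂_1 are all 1, so H_0 = Z.
  H_1: rank ker ∂_1 − rank ∂_2 = (8 − 5) − 0 = 3, and there is no ∂_2, so H_1 = Z^3.

As a check, the Euler characteristic is 6 − 8 = -2, which agrees with 1 − 3 = -2.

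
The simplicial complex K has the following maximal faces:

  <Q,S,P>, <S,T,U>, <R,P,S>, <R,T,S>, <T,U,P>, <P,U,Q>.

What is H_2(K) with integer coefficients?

Take the total order P < Q < R < S < T < U on the vertex set. Then K (dimension 2) consists of the simplices:

  0-simplices (6): P, Q, R, S, T, U
  1-simplices (12): PQ, PR, PS, PT, PU, QS, QU, RS, RT, ST, SU, TU
  2-simplices (6): PQS, PQU, PRS, PTU, RST, STU

Hence C_0 ≅ Z^6, C_1 ≅ Z^12, C_2 ≅ Z^6.

Boundary ∂_1: C_1 → C_0 is given by ∂[p,q] = [q] − [p].
The resulting 6×12 matrix has rank 5, and its Smith normal form has invariant factors (1,1,1,1,1).

Boundary ∂_2: C_2 → C_1 maps a triangle to the signed sum of its edges. For instance
  ∂STU = TU − SU + ST,
  ∂PQU = QU − PU + PQ.
The 12×6 boundary matrix has rank 6 and Smith normal form diag(1,1,1,1,1,1).

Computing H_k = (kernel of ∂_k) / (image of ∂_{k+1}):

  H_2: rank ker ∂_2 − rank ∂_3 = (6 − 6) − 0 = 0, and there is no ∂_3, so H_2 = 0.

(K is a triangulation of the cylinder S^1 x I.)

H_2 = 0.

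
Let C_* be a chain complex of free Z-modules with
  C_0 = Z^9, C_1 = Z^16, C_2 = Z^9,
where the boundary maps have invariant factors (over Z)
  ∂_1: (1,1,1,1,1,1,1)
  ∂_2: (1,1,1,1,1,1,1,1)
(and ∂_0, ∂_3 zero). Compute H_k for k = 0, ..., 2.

H_0: b_0 = 9 − 0 − 7 = 2; torsion from ∂_1 factors > 1: none. So H_0 ≅ Z^2.
H_1: b_1 = 16 − 7 − 8 = 1; torsion from ∂_2 factors > 1: none. So H_1 ≅ Z.
H_2: b_2 = 9 − 8 − 0 = 1; torsion from ∂_3 factors > 1: none. So H_2 ≅ Z.

H_0 ≅ Z^2,  H_1 ≅ Z,  H_2 ≅ Z.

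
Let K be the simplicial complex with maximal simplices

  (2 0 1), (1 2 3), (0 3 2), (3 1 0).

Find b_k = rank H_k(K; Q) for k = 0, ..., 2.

b_0 = 1, b_1 = 0, b_2 = 1.

Fix the vertex order 0 < 1 < 2 < 3 and write every simplex with vertices in increasing order. Then dim K = 2 and the simplices of K are:

  0-simplices (4): [0], [1], [2], [3]
  1-simplices (6): [0,1], [0,2], [0,3], [1,2], [1,3], [2,3]
  2-simplices (4): [0,1,2], [0,1,3], [0,2,3], [1,2,3]

Hence C_0 ≅ Z^4, C_1 ≅ Z^6, C_2 ≅ Z^4.

Boundary ∂_1: C_1 → C_0 is given by ∂[p,q] = [q] − [p].
The 4×6 boundary matrix has rank 3 and Smith normal form diag(1,1,1).

The boundary map ∂_2: C_2 → C_1 acts by ∂[p,q,r] = [q,r] − [p,r] + [p,q]. For instance
  ∂[0,2,3] = [2,3] − [0,3] + [0,2],
  ∂[1,2,3] = [2,3] − [1,3] + [1,2].
The 6×4 boundary matrix has rank 3 and Smith normal form diag(1,1,1).

From H_k ≅ ker(∂_k) / im(∂_{k+1}) we obtain:

  H_0: rank C_0 − rank ∂_1 = 4 − 3 = 1, and the invariant factors of ∂_1 are all 1, so H_0 ≅ Z.
  H_1: rank ker ∂_1 − rank ∂_2 = (6 − 3) − 3 = 0, and the invariant factors of ∂_2 are all 1, so H_1 ≅ 0.
  H_2: rank ker ∂_2 − rank ∂_3 = (4 − 3) − 0 = 1, and there is no ∂_3, so H_2 ≅ Z.

(K is a triangulation of the 2-sphere S^2.)

Hence the Betti numbers are b_0 = 1, b_1 = 0, b_2 = 1.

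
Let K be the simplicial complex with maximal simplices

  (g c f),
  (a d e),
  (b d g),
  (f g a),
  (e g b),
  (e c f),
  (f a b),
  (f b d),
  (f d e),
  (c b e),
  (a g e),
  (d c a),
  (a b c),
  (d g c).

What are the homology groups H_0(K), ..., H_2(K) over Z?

Take the total order a < b < c < d < e < f < g on the vertex set. Then K (dimension 2) consists of the simplices:

  0-simplices (7): a, b, c, d, e, f, g
  1-simplices (21): ab, ac, ad, ae, af, ag, bc, bd, be, bf, bg, cd, ce, cf, cg, de, df, dg, ef, eg, fg
  2-simplices (14): abc, abf, acd, ade, aeg, afg, bce, bdf, bdg, beg, cdg, cef, cfg, def

so the chain groups are C_0 ≅ Z^7, C_1 ≅ Z^21, C_2 ≅ Z^14.

The boundary map ∂_1: C_1 → C_0 sends each edge [p,q] (with p < q) to q − p. For instance
  ∂ac = c − a.
The resulting 7×21 matrix has rank 6, and its Smith normal form has invariant factors (1,1,1,1,1,1).

Boundary ∂_2: C_2 → C_1 acts by ∂[p,q,r] = [q,r] − [p,r] + [p,q]. For instance
  ∂cfg = fg − cg + cf,
  ∂abf = bf − af + ab.
The 21×14 boundary matrix has rank 13 and Smith normal form diag(1,1,1,1,1,1,1,1,1,1,1,1,1).

Now H_k = ker ∂_k / im ∂_{k+1}, so:

  H_0: rank C_0 − rank ∂_1 = 7 − 6 = 1, and the invariant factors of ∂_1 are all 1, so H_0 = Z.
  H_1: rank ker ∂_1 − rank ∂_2 = (21 − 6) − 13 = 2, and the invariant factors of ∂_2 are all 1, so H_1 = Z^2.
  H_2: rank ker ∂_2 − rank ∂_3 = (14 − 13) − 0 = 1, and there is no ∂_3, so H_2 = Z.

As a check, the Euler characteristic is 7 − 21 + 14 = 0, which agrees with 1 − 2 + 1 = 0.

H_0 = Z,  H_1 = Z^2,  H_2 = Z.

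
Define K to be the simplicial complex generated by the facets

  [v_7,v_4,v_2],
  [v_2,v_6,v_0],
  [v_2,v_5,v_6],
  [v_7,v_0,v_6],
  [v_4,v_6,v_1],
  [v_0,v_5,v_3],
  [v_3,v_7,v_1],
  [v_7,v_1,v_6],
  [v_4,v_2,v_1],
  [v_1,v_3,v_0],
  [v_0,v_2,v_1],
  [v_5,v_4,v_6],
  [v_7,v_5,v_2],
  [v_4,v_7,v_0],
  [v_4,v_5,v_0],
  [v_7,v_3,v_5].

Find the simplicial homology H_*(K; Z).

H_0 = Z,  H_1 = Z^2,  H_2 = Z.

Fix the vertex order v_0 < v_1 < v_2 < v_3 < v_4 < v_5 < v_6 < v_7 and write every simplex with vertices in increasing order. Then dim K = 2 and the simplices of K are:

  0-simplices (8): [v_0], [v_1], [v_2], [v_3], [v_4], [v_5], [v_6], [v_7]
  1-simplices (24): (24 of them)
  2-simplices (16): (16 of them)

Hence C_0 ≅ Z^8, C_1 ≅ Z^24, C_2 ≅ Z^16.

The boundary map ∂_1: C_1 → C_0 is given by ∂[p,q] = [q] − [p]. For instance
  ∂[v_0,v_3] = [v_3] − [v_0].
As a 8×24 matrix over Z this has rank 7, with invariant factors (1,1,1,1,1,1,1).

The boundary map ∂_2: C_2 → C_1 sends each 2-simplex [p,q,r] to [q,r] − [p,r] + [p,q]. For instance
  ∂[v_0,v_4,v_5] = [v_4,v_5] − [v_0,v_5] + [v_0,v_4],
  ∂[v_1,v_4,v_6] = [v_4,v_6] − [v_1,v_6] + [v_1,v_4].
This gives a 24×16 integer matrix of rank 15; reducing to Smith normal form yields diagonal entries (1,1,1,1,1,1,1,1,1,1,1,1,1,1,1).

Now H_k = ker ∂_k / im ∂_{k+1}, so:

  H_0: rank C_0 − rank ∂_1 = 8 − 7 = 1, and the invariant factors of ∂_1 are all 1, so H_0 = Z.
  H_1: rank ker ∂_1 − rank ∂_2 = (24 − 7) − 15 = 2, and the invariant factors of ∂_2 are all 1, so H_1 = Z^2.
  H_2: rank ker ∂_2 − rank ∂_3 = (16 − 15) − 0 = 1, and there is no ∂_3, so H_2 = Z.

As a check, the Euler characteristic is 8 − 24 + 16 = 0, which agrees with 1 − 2 + 1 = 0.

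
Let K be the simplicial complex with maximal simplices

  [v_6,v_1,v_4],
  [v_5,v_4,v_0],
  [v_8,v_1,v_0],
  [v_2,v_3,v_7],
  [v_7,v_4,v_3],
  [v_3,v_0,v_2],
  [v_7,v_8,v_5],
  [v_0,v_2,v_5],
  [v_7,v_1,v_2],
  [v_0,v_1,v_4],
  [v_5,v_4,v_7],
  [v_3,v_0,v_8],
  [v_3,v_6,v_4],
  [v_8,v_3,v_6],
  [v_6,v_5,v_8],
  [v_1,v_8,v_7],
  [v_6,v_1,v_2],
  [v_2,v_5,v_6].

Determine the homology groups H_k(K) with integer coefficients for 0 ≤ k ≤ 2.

H_0 = Z,  H_1 = Z^2,  H_2 = Z.

Take the total order v_0 < v_1 < v_2 < v_3 < v_4 < v_5 < v_6 < v_7 < v_8 on the vertex set. Then K (dimension 2) consists of the simplices:

  0-simplices (9): [v_0], [v_1], [v_2], [v_3], [v_4], [v_5], [v_6], [v_7], [v_8]
  1-simplices (27): (27 of them)
  2-simplices (18): (18 of them)

giving chain groups C_0 ≅ Z^9, C_1 ≅ Z^27, C_2 ≅ Z^18.

Boundary ∂_1: C_1 → C_0 is given by ∂[p,q] = [q] − [p]. For instance
  ∂[v_0,v_8] = [v_8] − [v_0].
As a 9×27 matrix over Z this has rank 8, with invariant factors (1,1,1,1,1,1,1,1).

Boundary ∂_2: C_2 → C_1 maps a triangle to the signed sum of its edges. For instance
  ∂[v_3,v_4,v_7] = [v_4,v_7] − [v_3,v_7] + [v_3,v_4],
  ∂[v_0,v_1,v_8] = [v_1,v_8] − [v_0,v_8] + [v_0,v_1].
The resulting 27×18 matrix has rank 17, and its Smith normal form has invariant factors (1,1,1,1,1,1,1,1,1,1,1,1,1,1,1,1,1).

From H_k ≅ ker(∂_k) / im(∂_{k+1}) we obtain:

  H_0: rank C_0 − rank ∂_1 = 9 − 8 = 1, and the invariant factors of ∂_1 are all 1, so H_0 ≅ Z.
  H_1: rank ker ∂_1 − rank ∂_2 = (27 − 8) − 17 = 2, and the invariant factors of ∂_2 are all 1, so H_1 ≅ Z^2.
  H_2: rank ker ∂_2 − rank ∂_3 = (18 − 17) − 0 = 1, and there is no ∂_3, so H_2 ≅ Z.

As a check, the Euler characteristic is 9 − 27 + 18 = 0, which agrees with 1 − 2 + 1 = 0.
(K is a triangulation of the torus T^2.)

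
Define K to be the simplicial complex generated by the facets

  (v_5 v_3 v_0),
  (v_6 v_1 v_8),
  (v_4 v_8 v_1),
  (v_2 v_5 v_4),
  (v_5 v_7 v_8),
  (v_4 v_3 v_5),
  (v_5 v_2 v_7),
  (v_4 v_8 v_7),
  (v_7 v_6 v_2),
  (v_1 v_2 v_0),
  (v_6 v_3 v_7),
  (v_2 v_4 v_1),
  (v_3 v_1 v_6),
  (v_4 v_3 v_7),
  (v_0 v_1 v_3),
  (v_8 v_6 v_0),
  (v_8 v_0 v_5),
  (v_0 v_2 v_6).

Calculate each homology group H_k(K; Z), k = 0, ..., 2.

Order the vertices as v_0 < v_1 < v_2 < v_3 < v_4 < v_5 < v_6 < v_7 < v_8. Listing each simplex with vertices in this order, K has dimension 2 with simplices:

  0-simplices (9): [v_0], [v_1], [v_2], [v_3], [v_4], [v_5], [v_6], [v_7], [v_8]
  1-simplices (27): (27 of them)
  2-simplices (18): (18 of them)

Hence C_0 ≅ Z^9, C_1 ≅ Z^27, C_2 ≅ Z^18.

∂_1: C_1 → C_0 maps an edge to its endpoints' difference, ∂[p,q] = q − p. For instance
  ∂[v_4,v_7] = [v_7] − [v_4].
As a 9×27 matrix over Z this has rank 8, with invariant factors (1,1,1,1,1,1,1,1).

∂_2: C_2 → C_1 acts by ∂[p,q,r] = [q,r] − [p,r] + [p,q]. For instance
  ∂[v_1,v_3,v_6] = [v_3,v_6] − [v_1,v_6] + [v_1,v_3],
  ∂[v_0,v_5,v_8] = [v_5,v_8] − [v_0,v_8] + [v_0,v_5].
This gives a 27×18 integer matrix of rank 18; reducing to Smith normal form yields diagonal entries (1,1,1,1,1,1,1,1,1,1,1,1,1,1,1,1,1,2).

Now H_k = ker ∂_k / im ∂_{k+1}, so:

  H_0: rank C_0 − rank ∂_1 = 9 − 8 = 1, and the invariant factors of ∂_1 are all 1, so H_0 ≅ Z.
  H_1: rank ker ∂_1 − rank ∂_2 = (27 − 8) − 18 = 1, and ∂_2 has invariant factor 2 > 1, so H_1 ≅ Z ⊕ Z_2.
  H_2: rank ker ∂_2 − rank ∂_3 = (18 − 18) − 0 = 0, and there is no ∂_3, so H_2 ≅ 0.

As a check, the Euler characteristic is 9 − 27 + 18 = 0, which agrees with 1 − 1 + 0 = 0.

H_0 ≅ Z,  H_1 ≅ Z ⊕ Z_2,  H_2 = 0.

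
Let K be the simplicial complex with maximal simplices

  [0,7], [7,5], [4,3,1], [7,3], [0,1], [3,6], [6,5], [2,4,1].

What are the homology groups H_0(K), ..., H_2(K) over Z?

K has 8 vertices, 11 edges, 2 triangles.
rank ∂_0 = 0, rank ∂_1 = 7 ⇒ b_0 = 8 − 0 − 7 = 1; all invariant factors of ∂_1 are 1 so no torsion. So H_0 ≅ Z.
rank ∂_1 = 7, rank ∂_2 = 2 ⇒ b_1 = 11 − 7 − 2 = 2; all invariant factors of ∂_2 are 1 so no torsion. So H_1 ≅ Z^2.
rank ∂_2 = 2, rank ∂_3 = 0 ⇒ b_2 = 2 − 2 − 0 = 0. So H_2 ≅ 0.

H_0 = Z,  H_1 = Z^2,  H_2 = 0.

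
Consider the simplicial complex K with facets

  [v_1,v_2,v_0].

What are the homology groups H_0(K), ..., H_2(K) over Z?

H_0 = Z,  H_1 = 0,  H_2 = 0.

Take the total order v_0 < v_1 < v_2 on the vertex set. Then K (dimension 2) consists of the simplices:

  0-simplices (3): [v_0], [v_1], [v_2]
  1-simplices (3): [v_0,v_1], [v_0,v_2], [v_1,v_2]
  2-simplices (1): [v_0,v_1,v_2]

so the chain groups are C_0 ≅ Z^3, C_1 ≅ Z^3, C_2 ≅ Z^1.

The boundary map ∂_1: C_1 → C_0 maps an edge to its endpoints' difference, ∂[p,q] = q − p. For instance
  ∂[v_1,v_2] = [v_2] − [v_1].
As a 3×3 matrix over Z this has rank 2, with invariant factors (1,1).

∂_2: C_2 → C_1 maps a triangle to the signed sum of its edges. For instance
  ∂[v_0,v_1,v_2] = [v_1,v_2] − [v_0,v_2] + [v_0,v_1].
This gives a 3×1 integer matrix of rank 1; reducing to Smith normal form yields diagonal entries (1).

Reading off H_k = ker ∂_k / im ∂_{k+1}:

  H_0: rank C_0 − rank ∂_1 = 3 − 2 = 1, and the invariant factors of ∂_1 are all 1, so H_0 ≅ Z.
  H_1: rank ker ∂_1 − rank ∂_2 = (3 − 2) − 1 = 0, and the invariant factors of ∂_2 are all 1, so H_1 ≅ 0.
  H_2: rank ker ∂_2 − rank ∂_3 = (1 − 1) − 0 = 0, and there is no ∂_3, so H_2 ≅ 0.

As a check, the Euler characteristic is 3 − 3 + 1 = 1, which agrees with 1 − 0 + 0 = 1.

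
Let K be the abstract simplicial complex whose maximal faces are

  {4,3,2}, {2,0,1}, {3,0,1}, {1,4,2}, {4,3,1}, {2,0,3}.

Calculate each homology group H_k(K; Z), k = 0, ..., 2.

H_0 = Z,  H_1 = 0,  H_2 = Z.

Fix the vertex order 0 < 1 < 2 < 3 < 4 and write every simplex with vertices in increasing order. Then dim K = 2 and the simplices of K are:

  0-simplices (5): [0], [1], [2], [3], [4]
  1-simplices (9): [0,1], [0,2], [0,3], [1,2], [1,3], [1,4], [2,3], [2,4], [3,4]
  2-simplices (6): [0,1,2], [0,1,3], [0,2,3], [1,2,4], [1,3,4], [2,3,4]

giving chain groups C_0 ≅ Z^5, C_1 ≅ Z^9, C_2 ≅ Z^6.

Boundary ∂_1: C_1 → C_0 is given by ∂[p,q] = [q] − [p]. For instance
  ∂[1,4] = [4] − [1].
As a 5×9 matrix over Z this has rank 4, with invariant factors (1,1,1,1).

∂_2: C_2 → C_1 acts by ∂[p,q,r] = [q,r] − [p,r] + [p,q]. For instance
  ∂[1,3,4] = [3,4] − [1,4] + [1,3],
  ∂[2,3,4] = [3,4] − [2,4] + [2,3].
The 9×6 boundary matrix has rank 5 and Smith normal form diag(1,1,1,1,1).

Computing H_k = (kernel of ∂_k) / (image of ∂_{k+1}):

  H_0: rank C_0 − rank ∂_1 = 5 − 4 = 1, and the invariant factors of ∂_1 are all 1, so H_0 = Z.
  H_1: rank ker ∂_1 − rank ∂_2 = (9 − 4) − 5 = 0, and the invariant factors of ∂_2 are all 1, so H_1 = 0.
  H_2: rank ker ∂_2 − rank ∂_3 = (6 − 5) − 0 = 1, and there is no ∂_3, so H_2 = Z.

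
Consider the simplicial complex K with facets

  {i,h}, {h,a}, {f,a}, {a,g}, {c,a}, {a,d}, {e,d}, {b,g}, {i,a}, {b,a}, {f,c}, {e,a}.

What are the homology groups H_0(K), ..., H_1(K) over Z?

K has 9 vertices, 12 edges.
rank ∂_0 = 0, rank ∂_1 = 8 ⇒ b_0 = 9 − 0 − 8 = 1; all invariant factors of ∂_1 are 1 so no torsion. So H_0 ≅ Z.
rank ∂_1 = 8, rank ∂_2 = 0 ⇒ b_1 = 12 − 8 − 0 = 4. So H_1 ≅ Z^4.

H_0 ≅ Z,  H_1 ≅ Z^4.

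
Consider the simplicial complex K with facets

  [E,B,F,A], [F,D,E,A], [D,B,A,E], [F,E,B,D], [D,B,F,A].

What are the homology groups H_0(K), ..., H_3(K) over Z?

Fix the vertex order A < B < D < E < F and write every simplex with vertices in increasing order. Then dim K = 3 and the simplices of K are:

  0-simplices (5): A, B, D, E, F
  1-simplices (10): AB, AD, AE, AF, BD, BE, BF, DE, DF, EF
  2-simplices (10): ABD, ABE, ABF, ADE, ADF, AEF, BDE, BDF, BEF, DEF
  3-simplices (5): ABDE, ABDF, ABEF, ADEF, BDEF

so the chain groups are C_0 ≅ Z^5, C_1 ≅ Z^10, C_2 ≅ Z^10, C_3 ≅ Z^5.

Boundary ∂_1: C_1 → C_0 is given by ∂[p,q] = [q] − [p]. For instance
  ∂AF = F − A.
The 5×10 boundary matrix has rank 4 and Smith normal form diag(1,1,1,1).

The boundary map ∂_2: C_2 → C_1 sends each 2-simplex [p,q,r] to [q,r] − [p,r] + [p,q]. For instance
  ∂AEF = EF − AF + AE,
  ∂ADF = DF − AF + AD.
As a 10×10 matrix over Z this has rank 6, with invariant factors (1,1,1,1,1,1).

Boundary ∂_3: C_3 → C_2 sends each 3-simplex σ to the alternating sum Σ_i (−1)^i (σ with its i-th vertex removed). For instance
  ∂ABEF = BEF − AEF + ABF − ABE,
  ∂BDEF = DEF − BEF + BDF − BDE.
This gives a 10×5 integer matrix of rank 4; reducing to Smith normal form yields diagonal entries (1,1,1,1).

Now H_k = ker ∂_k / im ∂_{k+1}, so:

  H_0: rank C_0 − rank ∂_1 = 5 − 4 = 1, and the invariant factors of ∂_1 are all 1, so H_0 ≅ Z.
  H_1: rank ker ∂_1 − rank ∂_2 = (10 − 4) − 6 = 0, and the invariant factors of ∂_2 are all 1, so H_1 ≅ 0.
  H_2: rank ker ∂_2 − rank ∂_3 = (10 − 6) − 4 = 0, and the invariant factors of ∂_3 are all 1, so H_2 ≅ 0.
  H_3: rank ker ∂_3 − rank ∂_4 = (5 − 4) − 0 = 1, and there is no ∂_4, so H_3 ≅ Z.

As a check, the Euler characteristic is 5 − 10 + 10 − 5 = 0, which agrees with 1 − 0 + 0 − 1 = 0.

H_0 = Z,  H_1 = 0,  H_2 = 0,  H_3 = Z.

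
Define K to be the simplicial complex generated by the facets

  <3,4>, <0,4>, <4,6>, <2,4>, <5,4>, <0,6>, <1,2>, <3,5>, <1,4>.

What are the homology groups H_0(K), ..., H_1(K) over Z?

H_0 = Z,  H_1 = Z^3.

K has 7 vertices, 9 edges.
rank ∂_0 = 0, rank ∂_1 = 6 ⇒ b_0 = 7 − 0 − 6 = 1; all invariant factors of ∂_1 are 1 so no torsion. So H_0 = Z.
rank ∂_1 = 6, rank ∂_2 = 0 ⇒ b_1 = 9 − 6 − 0 = 3. So H_1 = Z^3.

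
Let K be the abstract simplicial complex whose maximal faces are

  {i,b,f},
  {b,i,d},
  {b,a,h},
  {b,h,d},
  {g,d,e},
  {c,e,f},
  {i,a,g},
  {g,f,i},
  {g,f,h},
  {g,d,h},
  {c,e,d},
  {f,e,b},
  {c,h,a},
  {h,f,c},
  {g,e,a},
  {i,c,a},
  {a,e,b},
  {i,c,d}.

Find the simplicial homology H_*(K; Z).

H_0 ≅ Z,  H_1 ≅ Z^2,  H_2 ≅ Z.

Take the total order a < b < c < d < e < f < g < h < i on the vertex set. Then K (dimension 2) consists of the simplices:

  0-simplices (9): a, b, c, d, e, f, g, h, i
  1-simplices (27): ab, ac, ae, ag, ah, ai, bd, be, bf, bh, bi, cd, ce, cf, ch, ci, de, dg, dh, di, ef, eg, fg, fh, fi, gh, gi
  2-simplices (18): abe, abh, ach, aci, aeg, agi, bdh, bdi, bef, bfi, cde, cdi, cef, cfh, deg, dgh, fgh, fgi

Hence C_0 ≅ Z^9, C_1 ≅ Z^27, C_2 ≅ Z^18.

The boundary map ∂_1: C_1 → C_0 is given by ∂[p,q] = [q] − [p].
As a 9×27 matrix over Z this has rank 8, with invariant factors (1,1,1,1,1,1,1,1).

The boundary map ∂_2: C_2 → C_1 maps a triangle to the signed sum of its edges. For instance
  ∂dgh = gh − dh + dg,
  ∂bdi = di − bi + bd.
This gives a 27×18 integer matrix of rank 17; reducing to Smith normal form yields diagonal entries (1,1,1,1,1,1,1,1,1,1,1,1,1,1,1,1,1).

Now H_k = ker ∂_k / im ∂_{k+1}, so:

  H_0: rank C_0 − rank ∂_1 = 9 − 8 = 1, and the invariant factors of ∂_1 are all 1, so H_0 ≅ Z.
  H_1: rank ker ∂_1 − rank ∂_2 = (27 − 8) − 17 = 2, and the invariant factors of ∂_2 are all 1, so H_1 ≅ Z^2.
  H_2: rank ker ∂_2 − rank ∂_3 = (18 − 17) − 0 = 1, and there is no ∂_3, so H_2 ≅ Z.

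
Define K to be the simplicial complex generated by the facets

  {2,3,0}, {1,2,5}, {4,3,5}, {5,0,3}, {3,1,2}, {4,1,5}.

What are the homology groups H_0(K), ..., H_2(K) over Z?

Take the total order 0 < 1 < 2 < 3 < 4 < 5 on the vertex set. Then K (dimension 2) consists of the simplices:

  0-simplices (6): [0], [1], [2], [3], [4], [5]
  1-simplices (12): [0,2], [0,3], [0,5], [1,2], [1,3], [1,4], [1,5], [2,3], [2,5], [3,4], [3,5], [4,5]
  2-simplices (6): [0,2,3], [0,3,5], [1,2,3], [1,2,5], [1,4,5], [3,4,5]

giving chain groups C_0 ≅ Z^6, C_1 ≅ Z^12, C_2 ≅ Z^6.

∂_1: C_1 → C_0 is given by ∂[p,q] = [q] − [p]. For instance
  ∂[0,3] = [3] − [0].
The resulting 6×12 matrix has rank 5, and its Smith normal form has invariant factors (1,1,1,1,1).

The boundary map ∂_2: C_2 → C_1 sends each 2-simplex [p,q,r] to [q,r] − [p,r] + [p,q]. For instance
  ∂[3,4,5] = [4,5] − [3,5] + [3,4],
  ∂[1,4,5] = [4,5] − [1,5] + [1,4].
As a 12×6 matrix over Z this has rank 6, with invariant factors (1,1,1,1,1,1).

Now H_k = ker ∂_k / im ∂_{k+1}, so:

  H_0: rank C_0 − rank ∂_1 = 6 − 5 = 1, and the invariant factors of ∂_1 are all 1, so H_0 ≅ Z.
  H_1: rank ker ∂_1 − rank ∂_2 = (12 − 5) − 6 = 1, and the invariant factors of ∂_2 are all 1, so H_1 ≅ Z.
  H_2: rank ker ∂_2 − rank ∂_3 = (6 − 6) − 0 = 0, and there is no ∂_3, so H_2 ≅ 0.

H_0 = Z,  H_1 = Z,  H_2 = 0.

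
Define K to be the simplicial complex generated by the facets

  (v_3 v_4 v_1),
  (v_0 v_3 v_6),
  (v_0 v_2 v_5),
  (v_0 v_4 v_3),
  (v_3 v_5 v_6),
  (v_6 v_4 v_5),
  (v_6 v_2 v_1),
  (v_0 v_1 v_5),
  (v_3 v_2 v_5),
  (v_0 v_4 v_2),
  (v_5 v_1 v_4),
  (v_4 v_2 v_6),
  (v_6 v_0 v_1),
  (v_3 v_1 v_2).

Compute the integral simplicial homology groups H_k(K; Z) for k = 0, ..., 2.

H_0 = Z,  H_1 = Z^2,  H_2 = Z.

K has 7 vertices, 21 edges, 14 triangles.
rank ∂_0 = 0, rank ∂_1 = 6 ⇒ b_0 = 7 − 0 − 6 = 1; all invariant factors of ∂_1 are 1 so no torsion. So H_0 ≅ Z.
rank ∂_1 = 6, rank ∂_2 = 13 ⇒ b_1 = 21 − 6 − 13 = 2; all invariant factors of ∂_2 are 1 so no torsion. So H_1 ≅ Z^2.
rank ∂_2 = 13, rank ∂_3 = 0 ⇒ b_2 = 14 − 13 − 0 = 1. So H_2 ≅ Z.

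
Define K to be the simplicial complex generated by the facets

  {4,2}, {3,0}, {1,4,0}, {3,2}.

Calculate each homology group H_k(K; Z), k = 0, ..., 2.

Fix the vertex order 0 < 1 < 2 < 3 < 4 and write every simplex with vertices in increasing order. Then dim K = 2 and the simplices of K are:

  0-simplices (5): [0], [1], [2], [3], [4]
  1-simplices (6): [0,1], [0,3], [0,4], [1,4], [2,3], [2,4]
  2-simplices (1): [0,1,4]

giving chain groups C_0 ≅ Z^5, C_1 ≅ Z^6, C_2 ≅ Z^1.

The boundary map ∂_1: C_1 → C_0 is given by ∂[p,q] = [q] − [p].
This gives a 5×6 integer matrix of rank 4; reducing to Smith normal form yields diagonal entries (1,1,1,1).

The boundary map ∂_2: C_2 → C_1 sends each 2-simplex [p,q,r] to [q,r] − [p,r] + [p,q]. For instance
  ∂[0,1,4] = [1,4] − [0,4] + [0,1].
The 6×1 boundary matrix has rank 1 and Smith normal form diag(1).

Now H_k = ker ∂_k / im ∂_{k+1}, so:

  H_0: rank C_0 − rank ∂_1 = 5 − 4 = 1, and the invariant factors of ∂_1 are all 1, so H_0 = Z.
  H_1: rank ker ∂_1 − rank ∂_2 = (6 − 4) − 1 = 1, and the invariant factors of ∂_2 are all 1, so H_1 = Z.
  H_2: rank ker ∂_2 − rank ∂_3 = (1 − 1) − 0 = 0, and there is no ∂_3, so H_2 = 0.

As a check, the Euler characteristic is 5 − 6 + 1 = 0, which agrees with 1 − 1 + 0 = 0.

H_0 ≅ Z,  H_1 ≅ Z,  H_2 = 0.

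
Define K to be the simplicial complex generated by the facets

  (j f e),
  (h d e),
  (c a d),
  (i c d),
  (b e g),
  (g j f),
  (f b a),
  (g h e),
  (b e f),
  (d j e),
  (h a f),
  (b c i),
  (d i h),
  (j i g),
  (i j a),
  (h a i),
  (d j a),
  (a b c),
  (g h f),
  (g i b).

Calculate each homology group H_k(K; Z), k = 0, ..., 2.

Order the vertices as a < b < c < d < e < f < g < h < i < j. Listing each simplex with vertices in this order, K has dimension 2 with simplices:

  0-simplices (10): a, b, c, d, e, f, g, h, i, j
  1-simplices (30): ab, ac, ad, af, ah, ai, aj, bc, be, bf, bg, bi, cd, ci, de, dh, di, dj, ef, eg, eh, ej, fg, fh, fj, gh, gi, gj, hi, ij
  2-simplices (20): abc, abf, acd, adj, afh, ahi, aij, bci, bef, beg, bgi, cdi, deh, dej, dhi, efj, egh, fgh, fgj, gij

giving chain groups C_0 ≅ Z^10, C_1 ≅ Z^30, C_2 ≅ Z^20.

The boundary map ∂_1: C_1 → C_0 is given by ∂[p,q] = [q] − [p]. For instance
  ∂bf = f − b.
This gives a 10×30 integer matrix of rank 9; reducing to Smith normal form yields diagonal entries (1,1,1,1,1,1,1,1,1).

Boundary ∂_2: C_2 → C_1 acts by ∂[p,q,r] = [q,r] − [p,r] + [p,q]. For instance
  ∂egh = gh − eh + eg,
  ∂fgj = gj − fj + fg.
As a 30×20 matrix over Z this has rank 20, with invariant factors (1,1,1,1,1,1,1,1,1,1,1,1,1,1,1,1,1,1,1,2).

Now H_k = ker ∂_k / im ∂_{k+1}, so:

  H_0: rank C_0 − rank ∂_1 = 10 − 9 = 1, and the invariant factors of ∂_1 are all 1, so H_0 ≅ Z.
  H_1: rank ker ∂_1 − rank ∂_2 = (30 − 9) − 20 = 1, and ∂_2 has invariant factor 2 > 1, so H_1 ≅ Z ⊕ Z/2.
  H_2: rank ker ∂_2 − rank ∂_3 = (20 − 20) − 0 = 0, and there is no ∂_3, so H_2 ≅ 0.

As a check, the Euler characteristic is 10 − 30 + 20 = 0, which agrees with 1 − 1 + 0 = 0.
(K is a triangulation of the Klein bottle.)

H_0 ≅ Z,  H_1 ≅ Z ⊕ Z/2,  H_2 = 0.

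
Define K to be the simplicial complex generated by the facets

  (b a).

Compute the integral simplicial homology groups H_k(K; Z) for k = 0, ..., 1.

H_0 ≅ Z,  H_1 = 0.

We work with the vertex ordering a < b. The simplices of K, each written with vertices in increasing order, are:

  0-simplices (2): a, b
  1-simplices (1): ab

Hence C_0 ≅ Z^2, C_1 ≅ Z^1.

Boundary ∂_1: C_1 → C_0 sends each edge [p,q] (with p < q) to q − p. For instance
  ∂ab = b − a.
As a 2×1 matrix over Z this has rank 1, with invariant factors (1).

From H_k ≅ ker(∂_k) / im(∂_{k+1}) we obtain:

  H_0: rank C_0 − rank ∂_1 = 2 − 1 = 1, and the invariant factors of ∂_1 are all 1, so H_0 ≅ Z.
  H_1: rank ker ∂_1 − rank ∂_2 = (1 − 1) − 0 = 0, and there is no ∂_2, so H_1 ≅ 0.

(K is a triangulation of the 1-simplex.)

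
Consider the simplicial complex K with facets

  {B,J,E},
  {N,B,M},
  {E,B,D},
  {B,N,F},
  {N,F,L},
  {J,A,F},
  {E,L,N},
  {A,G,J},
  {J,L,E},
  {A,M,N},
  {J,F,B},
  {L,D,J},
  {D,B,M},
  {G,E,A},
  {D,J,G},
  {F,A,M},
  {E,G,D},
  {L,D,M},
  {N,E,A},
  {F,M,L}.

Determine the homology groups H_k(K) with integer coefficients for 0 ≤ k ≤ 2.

Order the vertices as A < B < D < E < F < G < J < L < M < N. Listing each simplex with vertices in this order, K has dimension 2 with simplices:

  0-simplices (10): A, B, D, E, F, G, J, L, M, N
  1-simplices (30): AE, AF, AG, AJ, AM, AN, BD, BE, BF, BJ, BM, BN, DE, DG, DJ, DL, DM, EG, EJ, EL, EN, FJ, FL, FM, FN, GJ, JL, LM, LN, MN
  2-simplices (20): AEG, AEN, AFJ, AFM, AGJ, AMN, BDE, BDM, BEJ, BFJ, BFN, BMN, DEG, DGJ, DJL, DLM, EJL, ELN, FLM, FLN

giving chain groups C_0 ≅ Z^10, C_1 ≅ Z^30, C_2 ≅ Z^20.

The boundary map ∂_1: C_1 → C_0 maps an edge to its endpoints' difference, ∂[p,q] = q − p. For instance
  ∂DE = E − D.
As a 10×30 matrix over Z this has rank 9, with invariant factors (1,1,1,1,1,1,1,1,1).

∂_2: C_2 → C_1 sends each 2-simplex [p,q,r] to [q,r] − [p,r] + [p,q]. For instance
  ∂AFM = FM − AM + AF,
  ∂DLM = LM − DM + DL.
The 30×20 boundary matrix has rank 20 and Smith normal form diag(1,1,1,1,1,1,1,1,1,1,1,1,1,1,1,1,1,1,1,2).

Computing H_k = (kernel of ∂_k) / (image of ∂_{k+1}):

  H_0: rank C_0 − rank ∂_1 = 10 − 9 = 1, and the invariant factors of ∂_1 are all 1, so H_0 = Z.
  H_1: rank ker ∂_1 − rank ∂_2 = (30 − 9) − 20 = 1, and ∂_2 has invariant factor 2 > 1, so H_1 = Z × Z/2.
  H_2: rank ker ∂_2 − rank ∂_3 = (20 − 20) − 0 = 0, and there is no ∂_3, so H_2 = 0.

As a check, the Euler characteristic is 10 − 30 + 20 = 0, which agrees with 1 − 1 + 0 = 0.
(K is a triangulation of the Klein bottle.)

H_0 = Z,  H_1 = Z × Z/2,  H_2 = 0.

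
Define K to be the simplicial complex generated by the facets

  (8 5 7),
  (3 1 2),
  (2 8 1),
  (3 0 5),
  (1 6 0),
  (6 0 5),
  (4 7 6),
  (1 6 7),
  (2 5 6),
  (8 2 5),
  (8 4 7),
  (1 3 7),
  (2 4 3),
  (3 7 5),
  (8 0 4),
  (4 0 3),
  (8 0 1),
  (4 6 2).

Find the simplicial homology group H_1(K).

Take the total order 0 < 1 < 2 < 3 < 4 < 5 < 6 < 7 < 8 on the vertex set. Then K (dimension 2) consists of the simplices:

  0-simplices (9): [0], [1], [2], [3], [4], [5], [6], [7], [8]
  1-simplices (27): (27 of them)
  2-simplices (18): [0,1,6], [0,1,8], [0,3,4], [0,3,5], [0,4,8], [0,5,6], [1,2,3], [1,2,8], [1,3,7], [1,6,7], [2,3,4], [2,4,6], [2,5,6], [2,5,8], [3,5,7], [4,6,7], [4,7,8], [5,7,8]

so the chain groups are C_0 ≅ Z^9, C_1 ≅ Z^27, C_2 ≅ Z^18.

Boundary ∂_1: C_1 → C_0 sends each edge [p,q] (with p < q) to q − p.
The 9×27 boundary matrix has rank 8 and Smith normal form diag(1,1,1,1,1,1,1,1).

∂_2: C_2 → C_1 maps a triangle to the signed sum of its edges. For instance
  ∂[0,3,4] = [3,4] − [0,4] + [0,3],
  ∂[0,4,8] = [4,8] − [0,8] + [0,4].
As a 27×18 matrix over Z this has rank 17, with invariant factors (1,1,1,1,1,1,1,1,1,1,1,1,1,1,1,1,1).

Now H_k = ker ∂_k / im ∂_{k+1}, so:

  H_1: rank ker ∂_1 − rank ∂_2 = (27 − 8) − 17 = 2, and the invariant factors of ∂_2 are all 1, so H_1 = Z^2.

H_1 ≅ Z^2.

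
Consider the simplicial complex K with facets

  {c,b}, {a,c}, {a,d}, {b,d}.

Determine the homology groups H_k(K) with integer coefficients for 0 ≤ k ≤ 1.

H_0 ≅ Z,  H_1 ≅ Z.

Fix the vertex order a < b < c < d and write every simplex with vertices in increasing order. Then dim K = 1 and the simplices of K are:

  0-simplices (4): a, b, c, d
  1-simplices (4): ac, ad, bc, bd

giving chain groups C_0 ≅ Z^4, C_1 ≅ Z^4.

∂_1: C_1 → C_0 sends each edge [p,q] (with p < q) to q − p.
The resulting 4×4 matrix has rank 3, and its Smith normal form has invariant factors (1,1,1).

Reading off H_k = ker ∂_k / im ∂_{k+1}:

  H_0: rank C_0 − rank ∂_1 = 4 − 3 = 1, and the invariant factors of ∂_1 are all 1, so H_0 ≅ Z.
  H_1: rank ker ∂_1 − rank ∂_2 = (4 − 3) − 0 = 1, and there is no ∂_2, so H_1 ≅ Z.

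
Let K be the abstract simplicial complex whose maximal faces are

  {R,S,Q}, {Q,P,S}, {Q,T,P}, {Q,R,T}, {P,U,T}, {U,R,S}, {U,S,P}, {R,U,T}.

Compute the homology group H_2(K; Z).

Fix the vertex order P < Q < R < S < T < U and write every simplex with vertices in increasing order. Then dim K = 2 and the simplices of K are:

  0-simplices (6): P, Q, R, S, T, U
  1-simplices (12): PQ, PS, PT, PU, QR, QS, QT, RS, RT, RU, SU, TU
  2-simplices (8): PQS, PQT, PSU, PTU, QRS, QRT, RSU, RTU

giving chain groups C_0 ≅ Z^6, C_1 ≅ Z^12, C_2 ≅ Z^8.

∂_1: C_1 → C_0 sends each edge [p,q] (with p < q) to q − p.
This gives a 6×12 integer matrix of rank 5; reducing to Smith normal form yields diagonal entries (1,1,1,1,1).

The boundary map ∂_2: C_2 → C_1 acts by ∂[p,q,r] = [q,r] − [p,r] + [p,q]. For instance
  ∂PTU = TU − PU + PT,
  ∂PQT = QT − PT + PQ.
The resulting 12×8 matrix has rank 7, and its Smith normal form has invariant factors (1,1,1,1,1,1,1).

Now H_k = ker ∂_k / im ∂_{k+1}, so:

  H_2: rank ker ∂_2 − rank ∂_3 = (8 − 7) − 0 = 1, and there is no ∂_3, so H_2 ≅ Z.

H_2 ≅ Z.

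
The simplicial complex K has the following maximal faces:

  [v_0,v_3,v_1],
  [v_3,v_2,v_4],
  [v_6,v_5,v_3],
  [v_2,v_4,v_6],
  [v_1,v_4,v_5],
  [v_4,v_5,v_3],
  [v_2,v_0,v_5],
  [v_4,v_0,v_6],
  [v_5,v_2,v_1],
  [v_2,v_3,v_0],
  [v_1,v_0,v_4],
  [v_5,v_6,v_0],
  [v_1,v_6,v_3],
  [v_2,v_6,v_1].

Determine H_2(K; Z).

H_2 ≅ Z.

Fix the vertex order v_0 < v_1 < v_2 < v_3 < v_4 < v_5 < v_6 and write every simplex with vertices in increasing order. Then dim K = 2 and the simplices of K are:

  0-simplices (7): [v_0], [v_1], [v_2], [v_3], [v_4], [v_5], [v_6]
  1-simplices (21): (21 of them)
  2-simplices (14): (14 of them)

so the chain groups are C_0 ≅ Z^7, C_1 ≅ Z^21, C_2 ≅ Z^14.

Boundary ∂_1: C_1 → C_0 is given by ∂[p,q] = [q] − [p].
As a 7×21 matrix over Z this has rank 6, with invariant factors (1,1,1,1,1,1).

The boundary map ∂_2: C_2 → C_1 sends each 2-simplex [p,q,r] to [q,r] − [p,r] + [p,q]. For instance
  ∂[v_0,v_1,v_3] = [v_1,v_3] − [v_0,v_3] + [v_0,v_1],
  ∂[v_2,v_3,v_4] = [v_3,v_4] − [v_2,v_4] + [v_2,v_3].
As a 21×14 matrix over Z this has rank 13, with invariant factors (1,1,1,1,1,1,1,1,1,1,1,1,1).

Computing H_k = (kernel of ∂_k) / (image of ∂_{k+1}):

  H_2: rank ker ∂_2 − rank ∂_3 = (14 − 13) − 0 = 1, and there is no ∂_3, so H_2 ≅ Z.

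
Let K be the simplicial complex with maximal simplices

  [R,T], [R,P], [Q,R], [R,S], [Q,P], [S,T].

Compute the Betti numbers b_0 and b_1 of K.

b_0 = 1, b_1 = 2.

Order the vertices as P < Q < R < S < T. Listing each simplex with vertices in this order, K has dimension 1 with simplices:

  0-simplices (5): P, Q, R, S, T
  1-simplices (6): PQ, PR, QR, RS, RT, ST

so the chain groups are C_0 ≅ Z^5, C_1 ≅ Z^6.

Boundary ∂_1: C_1 → C_0 maps an edge to its endpoints' difference, ∂[p,q] = q − p. For instance
  ∂PR = R − P.
As a 5×6 matrix over Z this has rank 4, with invariant factors (1,1,1,1).

Now H_k = ker ∂_k / im ∂_{k+1}, so:

  H_0: rank C_0 − rank ∂_1 = 5 − 4 = 1, and the invariant factors of ∂_1 are all 1, so H_0 ≅ Z.
  H_1: rank ker ∂_1 − rank ∂_2 = (6 − 4) − 0 = 2, and there is no ∂_2, so H_1 ≅ Z^2.

As a check, the Euler characteristic is 5 − 6 = -1, which agrees with 1 − 2 = -1.
(K is a triangulation of a wedge of 2 circles.)

Hence the Betti numbers are b_0 = 1, b_1 = 2.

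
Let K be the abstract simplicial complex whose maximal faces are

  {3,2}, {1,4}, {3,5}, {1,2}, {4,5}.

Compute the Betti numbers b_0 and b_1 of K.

b_0 = 1, b_1 = 1.

Order the vertices as 1 < 2 < 3 < 4 < 5. Listing each simplex with vertices in this order, K has dimension 1 with simplices:

  0-simplices (5): [1], [2], [3], [4], [5]
  1-simplices (5): [1,2], [1,4], [2,3], [3,5], [4,5]

Hence C_0 ≅ Z^5, C_1 ≅ Z^5.

The boundary map ∂_1: C_1 → C_0 maps an edge to its endpoints' difference, ∂[p,q] = q − p.
This gives a 5×5 integer matrix of rank 4; reducing to Smith normal form yields diagonal entries (1,1,1,1).

Now H_k = ker ∂_k / im ∂_{k+1}, so:

  H_0: rank C_0 − rank ∂_1 = 5 − 4 = 1, and the invariant factors of ∂_1 are all 1, so H_0 = Z.
  H_1: rank ker ∂_1 − rank ∂_2 = (5 − 4) − 0 = 1, and there is no ∂_2, so H_1 = Z.

As a check, the Euler characteristic is 5 − 5 = 0, which agrees with 1 − 1 = 0.
(K is a triangulation of the circle S^1.)

Hence the Betti numbers are b_0 = 1, b_1 = 1.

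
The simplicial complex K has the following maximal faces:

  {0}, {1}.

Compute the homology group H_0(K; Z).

Take the total order 0 < 1 on the vertex set. Then K (dimension 0) consists of the simplices:

  0-simplices (2): [0], [1]

Hence C_0 ≅ Z^2.

Computing H_k = (kernel of ∂_k) / (image of ∂_{k+1}):

  H_0: rank C_0 − rank ∂_1 = 2 − 0 = 2, and there is no ∂_1, so H_0 = Z^2.

H_0 ≅ Z^2.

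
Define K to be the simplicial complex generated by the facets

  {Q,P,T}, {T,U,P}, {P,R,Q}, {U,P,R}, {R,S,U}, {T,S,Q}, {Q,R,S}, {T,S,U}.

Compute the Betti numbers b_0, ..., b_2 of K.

Take the total order P < Q < R < S < T < U on the vertex set. Then K (dimension 2) consists of the simplices:

  0-simplices (6): P, Q, R, S, T, U
  1-simplices (12): PQ, PR, PT, PU, QR, QS, QT, RS, RU, ST, SU, TU
  2-simplices (8): PQR, PQT, PRU, PTU, QRS, QST, RSU, STU

giving chain groups C_0 ≅ Z^6, C_1 ≅ Z^12, C_2 ≅ Z^8.

∂_1: C_1 → C_0 maps an edge to its endpoints' difference, ∂[p,q] = q − p.
The 6×12 boundary matrix has rank 5 and Smith normal form diag(1,1,1,1,1).

The boundary map ∂_2: C_2 → C_1 sends each 2-simplex [p,q,r] to [q,r] − [p,r] + [p,q]. For instance
  ∂PQR = QR − PR + PQ,
  ∂PTU = TU − PU + PT.
The 12×8 boundary matrix has rank 7 and Smith normal form diag(1,1,1,1,1,1,1).

From H_k ≅ ker(∂_k) / im(∂_{k+1}) we obtain:

  H_0: rank C_0 − rank ∂_1 = 6 − 5 = 1, and the invariant factors of ∂_1 are all 1, so H_0 = Z.
  H_1: rank ker ∂_1 − rank ∂_2 = (12 − 5) − 7 = 0, and the invariant factors of ∂_2 are all 1, so H_1 = 0.
  H_2: rank ker ∂_2 − rank ∂_3 = (8 − 7) − 0 = 1, and there is no ∂_3, so H_2 = Z.

Hence the Betti numbers are b_0 = 1, b_1 = 0, b_2 = 1.

b_0 = 1, b_1 = 0, b_2 = 1.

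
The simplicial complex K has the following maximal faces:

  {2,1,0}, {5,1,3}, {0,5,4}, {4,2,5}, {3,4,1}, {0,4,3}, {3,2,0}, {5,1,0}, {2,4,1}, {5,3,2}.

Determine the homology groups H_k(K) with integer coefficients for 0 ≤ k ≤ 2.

H_0 ≅ Z,  H_1 ≅ Z/2,  H_2 = 0.

Order the vertices as 0 < 1 < 2 < 3 < 4 < 5. Listing each simplex with vertices in this order, K has dimension 2 with simplices:

  0-simplices (6): [0], [1], [2], [3], [4], [5]
  1-simplices (15): [0,1], [0,2], [0,3], [0,4], [0,5], [1,2], [1,3], [1,4], [1,5], [2,3], [2,4], [2,5], [3,4], [3,5], [4,5]
  2-simplices (10): [0,1,2], [0,1,5], [0,2,3], [0,3,4], [0,4,5], [1,2,4], [1,3,4], [1,3,5], [2,3,5], [2,4,5]

so the chain groups are C_0 ≅ Z^6, C_1 ≅ Z^15, C_2 ≅ Z^10.

∂_1: C_1 → C_0 is given by ∂[p,q] = [q] − [p].
The 6×15 boundary matrix has rank 5 and Smith normal form diag(1,1,1,1,1).

The boundary map ∂_2: C_2 → C_1 acts by ∂[p,q,r] = [q,r] − [p,r] + [p,q]. For instance
  ∂[0,1,5] = [1,5] − [0,5] + [0,1],
  ∂[1,3,5] = [3,5] − [1,5] + [1,3].
The 15×10 boundary matrix has rank 10 and Smith normal form diag(1,1,1,1,1,1,1,1,1,2).

Reading off H_k = ker ∂_k / im ∂_{k+1}:

  H_0: rank C_0 − rank ∂_1 = 6 − 5 = 1, and the invariant factors of ∂_1 are all 1, so H_0 = Z.
  H_1: rank ker ∂_1 − rank ∂_2 = (15 − 5) − 10 = 0, and ∂_2 has invariant factor 2 > 1, so H_1 = Z/2.
  H_2: rank ker ∂_2 − rank ∂_3 = (10 − 10) − 0 = 0, and there is no ∂_3, so H_2 = 0.

As a check, the Euler characteristic is 6 − 15 + 10 = 1, which agrees with 1 − 0 + 0 = 1.
(K is a triangulation of the real projective plane RP^2.)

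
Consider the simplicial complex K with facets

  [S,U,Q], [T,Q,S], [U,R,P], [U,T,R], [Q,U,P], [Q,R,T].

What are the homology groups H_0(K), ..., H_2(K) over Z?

H_0 ≅ Z,  H_1 ≅ Z,  H_2 = 0.

K has 6 vertices, 12 edges, 6 triangles.
rank ∂_0 = 0, rank ∂_1 = 5 ⇒ b_0 = 6 − 0 − 5 = 1; all invariant factors of ∂_1 are 1 so no torsion. So H_0 = Z.
rank ∂_1 = 5, rank ∂_2 = 6 ⇒ b_1 = 12 − 5 − 6 = 1; all invariant factors of ∂_2 are 1 so no torsion. So H_1 = Z.
rank ∂_2 = 6, rank ∂_3 = 0 ⇒ b_2 = 6 − 6 − 0 = 0. So H_2 = 0.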